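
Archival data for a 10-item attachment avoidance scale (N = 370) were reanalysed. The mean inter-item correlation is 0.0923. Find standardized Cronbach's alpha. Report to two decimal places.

Standardized α = k·r̄ / (1 + (k−1)·r̄) = 10 × 0.0923 / (1 + 9 × 0.0923)
  = 0.9230 / 1.8307 = 0.50

standardized Cronbach's alpha = 0.50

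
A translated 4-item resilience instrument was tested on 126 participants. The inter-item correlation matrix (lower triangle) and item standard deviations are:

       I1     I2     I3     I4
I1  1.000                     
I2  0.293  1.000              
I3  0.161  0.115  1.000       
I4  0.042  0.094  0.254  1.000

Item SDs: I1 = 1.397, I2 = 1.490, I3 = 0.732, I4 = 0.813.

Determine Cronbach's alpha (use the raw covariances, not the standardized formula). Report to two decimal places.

α = 0.41

Σσ²ᵢ = 1.397² + 1.490² + 0.732² + 0.813² = 5.3685
Covariances σ_ij = r_ij · s_i · s_j:
  σ(I1,I2) = 0.293 × 1.397 × 1.490 = 0.6099
  σ(I1,I3) = 0.161 × 1.397 × 0.732 = 0.1646
  σ(I1,I4) = 0.042 × 1.397 × 0.813 = 0.0477
  σ(I2,I3) = 0.115 × 1.490 × 0.732 = 0.1254
  σ(I2,I4) = 0.094 × 1.490 × 0.813 = 0.1139
  σ(I3,I4) = 0.254 × 0.732 × 0.813 = 0.1512
σ²_T = Σσ²ᵢ + 2·Σσ_ij = 5.3685 + 2 × 1.2127 = 7.7939
α = (4/3)·(1 − 5.3685/7.7939) = 0.41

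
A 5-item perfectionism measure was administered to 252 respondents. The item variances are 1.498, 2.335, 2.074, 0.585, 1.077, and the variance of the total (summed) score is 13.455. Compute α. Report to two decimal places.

Σσ²ᵢ = 1.498 + 2.335 + 2.074 + 0.585 + 1.077 = 7.569
α = (k/(k−1))·(1 − Σσ²ᵢ/σ²_total) = (5/4)·(1 − 7.569/13.455) = 0.55

α = 0.55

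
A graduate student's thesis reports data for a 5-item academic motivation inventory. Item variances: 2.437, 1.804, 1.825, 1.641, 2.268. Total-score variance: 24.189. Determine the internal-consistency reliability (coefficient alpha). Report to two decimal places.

coefficient alpha = 0.73

sum of item variances = 2.437 + 1.804 + 1.825 + 1.641 + 2.268 = 9.975
α = (k/(k−1))·(1 − sum of item variances/σ²_total) = (5/4)·(1 − 9.975/24.189) = 0.73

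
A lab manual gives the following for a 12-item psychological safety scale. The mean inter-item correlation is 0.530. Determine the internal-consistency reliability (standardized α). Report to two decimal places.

Standardized α = k·r̄ / (1 + (k−1)·r̄) = 12 × 0.530 / (1 + 11 × 0.530)
  = 6.3600 / 6.8300 = 0.93

standardized α = 0.93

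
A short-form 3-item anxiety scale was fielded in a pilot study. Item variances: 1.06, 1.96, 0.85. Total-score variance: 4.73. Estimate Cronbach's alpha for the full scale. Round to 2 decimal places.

ΣVar(i) = 1.06 + 1.96 + 0.85 = 3.87
α = (k/(k−1))·(1 − ΣVar(i)/total variance) = (3/2)·(1 − 3.87/4.73) = 0.27

Cronbach's alpha = 0.27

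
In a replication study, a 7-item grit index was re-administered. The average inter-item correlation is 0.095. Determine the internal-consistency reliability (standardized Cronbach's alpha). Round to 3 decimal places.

α = 0.424

Standardized α = k·r̄ / (1 + (k−1)·r̄) = 7 × 0.095 / (1 + 6 × 0.095)
  = 0.6650 / 1.5700 = 0.424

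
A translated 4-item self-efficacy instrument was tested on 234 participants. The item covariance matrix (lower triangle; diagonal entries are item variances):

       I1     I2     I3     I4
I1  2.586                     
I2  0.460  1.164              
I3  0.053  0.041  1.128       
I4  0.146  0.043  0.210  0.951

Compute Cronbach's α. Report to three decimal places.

Σσᵢ² = 2.586 + 1.164 + 1.128 + 0.951 = 5.829
Sum of the distinct covariances = 0.953
total variance = 5.829 + 2 × 0.953 = 7.735
α = (k/(k−1))·(1 − Σσᵢ²/total variance) = (4/3)·(1 − 5.829/7.735) = 0.329

α = 0.329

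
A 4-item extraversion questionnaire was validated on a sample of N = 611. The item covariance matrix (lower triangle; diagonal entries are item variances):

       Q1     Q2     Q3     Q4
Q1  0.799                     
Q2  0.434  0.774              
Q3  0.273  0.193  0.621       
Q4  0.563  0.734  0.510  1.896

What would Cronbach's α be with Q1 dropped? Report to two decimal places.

Cronbach's α = 0.70

Remaining items: Q2, Q3, Q4 (k = 3).
ΣVar(i) = 0.774 + 0.621 + 1.896 = 3.291
σ²_T = 3.291 + 2 × 1.437 = 6.165
α (item deleted) = (3/2)·(1 − 3.291/6.165) = 0.70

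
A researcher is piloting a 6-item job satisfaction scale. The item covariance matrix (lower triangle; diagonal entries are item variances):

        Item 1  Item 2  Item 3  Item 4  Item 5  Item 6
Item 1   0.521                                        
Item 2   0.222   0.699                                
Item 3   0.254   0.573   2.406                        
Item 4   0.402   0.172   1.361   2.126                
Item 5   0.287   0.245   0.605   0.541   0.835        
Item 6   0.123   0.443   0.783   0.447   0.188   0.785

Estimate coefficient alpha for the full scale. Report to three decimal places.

α = 0.772

Σσᵢ² = 0.521 + 0.699 + 2.406 + 2.126 + 0.835 + 0.785 = 7.372
Σ_{i<j} σ_ij = 6.646
σ²_total = 7.372 + 2 × 6.646 = 20.664
α = (k/(k−1))·(1 − Σσᵢ²/σ²_total) = (6/5)·(1 − 7.372/20.664) = 0.772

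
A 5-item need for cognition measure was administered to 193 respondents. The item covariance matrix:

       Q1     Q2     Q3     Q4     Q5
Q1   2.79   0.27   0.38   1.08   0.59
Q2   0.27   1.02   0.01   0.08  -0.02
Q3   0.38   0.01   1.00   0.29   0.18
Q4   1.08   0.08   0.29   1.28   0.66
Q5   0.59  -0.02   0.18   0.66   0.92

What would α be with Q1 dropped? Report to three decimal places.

Remaining items: Q2, Q3, Q4, Q5 (k = 4).
ΣVar(i) = 1.02 + 1.00 + 1.28 + 0.92 = 4.22
Var(T) = 4.22 + 2 × 1.20 = 6.62
α (item deleted) = (4/3)·(1 − 4.22/6.62) = 0.483

α = 0.483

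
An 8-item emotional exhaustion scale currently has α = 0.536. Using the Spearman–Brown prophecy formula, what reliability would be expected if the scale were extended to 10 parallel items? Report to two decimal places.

predicted reliability = 0.59

Length factor m = 10/8 = 1.2500
α' = m·α / (1 + (m−1)·α)
   = 10/8 × 0.536 / (1 + (10/8 − 1) × 0.536)
   = 0.6700 / 1.1340 = 0.59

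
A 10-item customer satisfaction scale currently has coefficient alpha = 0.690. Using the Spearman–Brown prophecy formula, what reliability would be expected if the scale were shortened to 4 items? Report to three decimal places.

Length factor m = 4/10 = 0.4000
α' = m·α / (1 − (1−m)·α)
   = 4/10 × 0.690 / (1 − (1 − 4/10) × 0.690)
   = 0.2760 / 0.5860 = 0.471

predicted reliability = 0.471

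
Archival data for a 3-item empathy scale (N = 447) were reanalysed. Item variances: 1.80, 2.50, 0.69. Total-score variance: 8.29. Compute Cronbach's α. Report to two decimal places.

Σσᵢ² = 1.80 + 2.50 + 0.69 = 4.99
α = (k/(k−1))·(1 − Σσᵢ²/total variance) = (3/2)·(1 − 4.99/8.29) = 0.60

Cronbach's α = 0.60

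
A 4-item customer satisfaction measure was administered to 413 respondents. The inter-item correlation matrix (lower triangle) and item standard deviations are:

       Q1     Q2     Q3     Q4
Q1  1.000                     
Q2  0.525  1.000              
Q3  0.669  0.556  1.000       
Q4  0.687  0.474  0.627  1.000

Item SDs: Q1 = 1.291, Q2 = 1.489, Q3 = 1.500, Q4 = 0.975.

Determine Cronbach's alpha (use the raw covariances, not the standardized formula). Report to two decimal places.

Σσ²ᵢ = 1.291² + 1.489² + 1.500² + 0.975² = 7.0844
Covariances σ_ij = r_ij · s_i · s_j:
  σ(Q1,Q2) = 0.525 × 1.291 × 1.489 = 1.0092
  σ(Q1,Q3) = 0.669 × 1.291 × 1.500 = 1.2955
  σ(Q1,Q4) = 0.687 × 1.291 × 0.975 = 0.8647
  σ(Q2,Q3) = 0.556 × 1.489 × 1.500 = 1.2418
  σ(Q2,Q4) = 0.474 × 1.489 × 0.975 = 0.6881
  σ(Q3,Q4) = 0.627 × 1.500 × 0.975 = 0.9170
σ²_T = Σσ²ᵢ + 2·Σσ_ij = 7.0844 + 2 × 6.0163 = 19.1170
α = (4/3)·(1 − 7.0844/19.1170) = 0.84

Cronbach's alpha = 0.84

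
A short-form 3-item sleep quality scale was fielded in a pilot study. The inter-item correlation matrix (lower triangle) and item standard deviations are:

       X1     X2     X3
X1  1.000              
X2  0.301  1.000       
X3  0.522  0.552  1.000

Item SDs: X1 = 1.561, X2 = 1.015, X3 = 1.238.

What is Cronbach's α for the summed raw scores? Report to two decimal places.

Σσ²ᵢ = 1.561² + 1.015² + 1.238² = 4.9996
Covariances σ_ij = r_ij · s_i · s_j:
  σ(X1,X2) = 0.301 × 1.561 × 1.015 = 0.4769
  σ(X1,X3) = 0.522 × 1.561 × 1.238 = 1.0088
  σ(X2,X3) = 0.552 × 1.015 × 1.238 = 0.6936
σ²_T = Σσ²ᵢ + 2·Σσ_ij = 4.9996 + 2 × 2.1793 = 9.3582
α = (3/2)·(1 − 4.9996/9.3582) = 0.70

α = 0.70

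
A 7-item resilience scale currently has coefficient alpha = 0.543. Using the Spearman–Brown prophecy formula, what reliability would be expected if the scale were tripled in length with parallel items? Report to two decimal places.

Length factor m = 3
α' = m·α / (1 + (m−1)·α)
   = 3 × 0.543 / (1 + (3 − 1) × 0.543)
   = 1.6290 / 2.0860 = 0.78

predicted reliability = 0.78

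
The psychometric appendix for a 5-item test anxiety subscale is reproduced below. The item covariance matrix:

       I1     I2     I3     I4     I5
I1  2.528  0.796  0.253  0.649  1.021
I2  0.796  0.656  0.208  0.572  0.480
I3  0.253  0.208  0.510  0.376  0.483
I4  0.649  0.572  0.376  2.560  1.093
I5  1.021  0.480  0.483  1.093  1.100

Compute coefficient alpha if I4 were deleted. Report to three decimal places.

coefficient alpha = 0.766

Remaining items: I1, I2, I3, I5 (k = 4).
Σσᵢ² = 2.528 + 0.656 + 0.510 + 1.100 = 4.794
σ²_total = 4.794 + 2 × 3.241 = 11.276
α (item deleted) = (4/3)·(1 − 4.794/11.276) = 0.766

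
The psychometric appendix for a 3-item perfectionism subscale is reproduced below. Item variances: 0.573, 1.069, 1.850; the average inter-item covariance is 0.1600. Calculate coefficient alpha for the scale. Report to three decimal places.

Σσᵢ² = 0.573 + 1.069 + 1.850 = 3.492
Sum of the 3 distinct covariances = 3 × 0.1600 = 0.4800
σ²_total = Σσᵢ² + 2·Σcov = 3.492 + 2 × 0.4800 = 4.4520
α = (3/2)·(1 − 3.492/4.4520) = 0.323

α = 0.323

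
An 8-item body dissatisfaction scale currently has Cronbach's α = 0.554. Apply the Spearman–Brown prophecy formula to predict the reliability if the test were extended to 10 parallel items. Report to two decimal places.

predicted reliability = 0.61

Length factor m = 10/8 = 1.2500
α' = m·α / (1 + (m−1)·α)
   = 10/8 × 0.554 / (1 + (10/8 − 1) × 0.554)
   = 0.6925 / 1.1385 = 0.61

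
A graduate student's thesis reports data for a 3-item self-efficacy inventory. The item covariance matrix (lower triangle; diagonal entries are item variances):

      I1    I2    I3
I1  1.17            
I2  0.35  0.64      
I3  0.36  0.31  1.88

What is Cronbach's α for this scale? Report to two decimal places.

sum of item variances = 1.17 + 0.64 + 1.88 = 3.69
Σ_{i<j} σ_ij = 1.02
σ²_T = 3.69 + 2 × 1.02 = 5.73
α = (k/(k−1))·(1 − sum of item variances/σ²_T) = (3/2)·(1 − 3.69/5.73) = 0.53

Cronbach's α = 0.53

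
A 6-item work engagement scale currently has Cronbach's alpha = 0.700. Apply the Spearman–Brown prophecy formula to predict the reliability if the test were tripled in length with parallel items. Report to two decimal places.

Length factor m = 3
α' = m·α / (1 + (m−1)·α)
   = 3 × 0.700 / (1 + (3 − 1) × 0.700)
   = 2.1000 / 2.4000 = 0.87

predicted reliability = 0.87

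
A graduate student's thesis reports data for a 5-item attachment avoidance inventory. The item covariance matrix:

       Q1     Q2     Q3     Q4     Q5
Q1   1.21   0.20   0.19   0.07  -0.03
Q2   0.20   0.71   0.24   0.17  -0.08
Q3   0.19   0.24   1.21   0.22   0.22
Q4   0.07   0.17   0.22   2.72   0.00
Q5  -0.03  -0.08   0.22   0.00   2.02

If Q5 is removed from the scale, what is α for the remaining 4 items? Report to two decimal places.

Remaining items: Q1, Q2, Q3, Q4 (k = 4).
ΣVar(i) = 1.21 + 0.71 + 1.21 + 2.72 = 5.85
Var(T) = 5.85 + 2 × 1.09 = 8.03
α (item deleted) = (4/3)·(1 − 5.85/8.03) = 0.36

α = 0.36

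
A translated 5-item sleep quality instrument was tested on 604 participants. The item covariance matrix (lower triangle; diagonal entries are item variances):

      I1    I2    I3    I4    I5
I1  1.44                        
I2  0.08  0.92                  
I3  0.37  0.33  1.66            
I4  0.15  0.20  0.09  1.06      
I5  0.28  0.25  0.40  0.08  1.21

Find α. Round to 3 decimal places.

α = 0.519

ΣVar(i) = 1.44 + 0.92 + 1.66 + 1.06 + 1.21 = 6.29
Sum of off-diagonal covariances = 2.23
total variance = 6.29 + 2 × 2.23 = 10.75
α = (k/(k−1))·(1 − ΣVar(i)/total variance) = (5/4)·(1 − 6.29/10.75) = 0.519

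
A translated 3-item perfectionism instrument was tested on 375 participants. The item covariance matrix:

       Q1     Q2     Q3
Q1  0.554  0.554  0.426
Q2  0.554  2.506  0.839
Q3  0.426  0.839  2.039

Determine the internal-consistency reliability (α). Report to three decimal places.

α = 0.625

sum of item variances = 0.554 + 2.506 + 2.039 = 5.099
Sum of the distinct covariances = 1.819
total variance = 5.099 + 2 × 1.819 = 8.737
α = (k/(k−1))·(1 − sum of item variances/total variance) = (3/2)·(1 − 5.099/8.737) = 0.625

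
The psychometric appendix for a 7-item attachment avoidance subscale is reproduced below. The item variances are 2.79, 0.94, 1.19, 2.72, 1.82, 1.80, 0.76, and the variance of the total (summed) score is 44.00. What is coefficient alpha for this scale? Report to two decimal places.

α = 0.85

ΣVar(i) = 2.79 + 0.94 + 1.19 + 2.72 + 1.82 + 1.80 + 0.76 = 12.02
α = (k/(k−1))·(1 − ΣVar(i)/σ²_T) = (7/6)·(1 − 12.02/44.00) = 0.85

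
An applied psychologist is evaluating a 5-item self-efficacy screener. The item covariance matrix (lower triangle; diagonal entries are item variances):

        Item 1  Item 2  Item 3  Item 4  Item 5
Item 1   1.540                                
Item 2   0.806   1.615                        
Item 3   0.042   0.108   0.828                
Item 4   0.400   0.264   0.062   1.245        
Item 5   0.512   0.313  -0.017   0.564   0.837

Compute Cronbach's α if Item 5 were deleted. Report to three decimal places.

α = 0.522

Remaining items: Item 1, Item 2, Item 3, Item 4 (k = 4).
Σσᵢ² = 1.540 + 1.615 + 0.828 + 1.245 = 5.228
σ²_total = 5.228 + 2 × 1.682 = 8.592
α (item deleted) = (4/3)·(1 − 5.228/8.592) = 0.522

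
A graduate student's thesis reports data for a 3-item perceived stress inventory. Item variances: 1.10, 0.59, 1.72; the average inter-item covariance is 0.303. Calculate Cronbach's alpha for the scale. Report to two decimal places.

α = 0.52

ΣVar(i) = 1.10 + 0.59 + 1.72 = 3.41
Sum of the 3 distinct covariances = 3 × 0.303 = 0.909
Var(T) = ΣVar(i) + 2·Σcov = 3.41 + 2 × 0.909 = 5.228
α = (3/2)·(1 − 3.41/5.228) = 0.52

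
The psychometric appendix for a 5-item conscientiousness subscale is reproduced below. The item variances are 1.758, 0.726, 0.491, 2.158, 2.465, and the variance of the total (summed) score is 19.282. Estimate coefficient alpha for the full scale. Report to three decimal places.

coefficient alpha = 0.757

ΣVar(i) = 1.758 + 0.726 + 0.491 + 2.158 + 2.465 = 7.598
α = (k/(k−1))·(1 − ΣVar(i)/σ²_total) = (5/4)·(1 − 7.598/19.282) = 0.757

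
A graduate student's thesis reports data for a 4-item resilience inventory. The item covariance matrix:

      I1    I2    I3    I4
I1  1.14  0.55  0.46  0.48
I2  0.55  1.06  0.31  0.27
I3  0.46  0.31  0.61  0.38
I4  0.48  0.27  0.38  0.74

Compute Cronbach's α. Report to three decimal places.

Σσ²ᵢ = 1.14 + 1.06 + 0.61 + 0.74 = 3.55
Sum of the distinct covariances = 2.45
total variance = 3.55 + 2 × 2.45 = 8.45
α = (k/(k−1))·(1 − Σσ²ᵢ/total variance) = (4/3)·(1 − 3.55/8.45) = 0.773

Cronbach's α = 0.773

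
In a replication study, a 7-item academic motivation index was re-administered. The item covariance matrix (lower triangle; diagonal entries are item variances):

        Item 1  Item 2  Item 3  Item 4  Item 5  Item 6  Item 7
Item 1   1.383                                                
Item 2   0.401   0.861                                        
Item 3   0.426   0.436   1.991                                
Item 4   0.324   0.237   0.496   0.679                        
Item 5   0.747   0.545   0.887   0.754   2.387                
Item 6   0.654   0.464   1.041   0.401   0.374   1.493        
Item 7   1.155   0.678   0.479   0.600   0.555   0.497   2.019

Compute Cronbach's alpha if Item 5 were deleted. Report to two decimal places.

Remaining items: Item 1, Item 2, Item 3, Item 4, Item 6, Item 7 (k = 6).
sum of item variances = 1.383 + 0.861 + 1.991 + 0.679 + 1.493 + 2.019 = 8.426
σ²_total = 8.426 + 2 × 8.289 = 25.004
α (item deleted) = (6/5)·(1 − 8.426/25.004) = 0.80

Cronbach's alpha = 0.80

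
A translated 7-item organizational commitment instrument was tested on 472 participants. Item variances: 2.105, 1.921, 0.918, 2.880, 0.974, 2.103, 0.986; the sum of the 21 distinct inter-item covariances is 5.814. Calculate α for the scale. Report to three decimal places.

α = 0.577

Σσᵢ² = 2.105 + 1.921 + 0.918 + 2.880 + 0.974 + 2.103 + 0.986 = 11.887
Sum of distinct covariances = 5.814
Var(T) = Σσᵢ² + 2·Σcov = 11.887 + 2 × 5.814 = 23.515
α = (7/6)·(1 − 11.887/23.515) = 0.577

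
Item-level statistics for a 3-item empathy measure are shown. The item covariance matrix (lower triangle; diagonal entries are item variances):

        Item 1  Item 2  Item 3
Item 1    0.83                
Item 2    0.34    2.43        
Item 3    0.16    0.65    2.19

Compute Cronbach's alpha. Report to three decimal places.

Cronbach's alpha = 0.445

Σσᵢ² = 0.83 + 2.43 + 2.19 = 5.45
Sum of the distinct covariances = 1.15
σ²_T = 5.45 + 2 × 1.15 = 7.75
α = (k/(k−1))·(1 − Σσᵢ²/σ²_T) = (3/2)·(1 − 5.45/7.75) = 0.445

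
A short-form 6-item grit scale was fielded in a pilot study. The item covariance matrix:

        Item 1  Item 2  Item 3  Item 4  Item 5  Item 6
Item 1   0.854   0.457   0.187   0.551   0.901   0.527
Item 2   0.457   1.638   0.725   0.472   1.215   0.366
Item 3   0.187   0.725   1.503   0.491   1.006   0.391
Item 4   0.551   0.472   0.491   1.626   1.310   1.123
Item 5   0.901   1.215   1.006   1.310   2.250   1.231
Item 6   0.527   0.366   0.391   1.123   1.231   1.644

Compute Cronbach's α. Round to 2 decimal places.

Σσ²ᵢ = 0.854 + 1.638 + 1.503 + 1.626 + 2.250 + 1.644 = 9.515
Sum of off-diagonal covariances = 10.953
σ²_total = 9.515 + 2 × 10.953 = 31.421
α = (k/(k−1))·(1 − Σσ²ᵢ/σ²_total) = (6/5)·(1 − 9.515/31.421) = 0.84

α = 0.84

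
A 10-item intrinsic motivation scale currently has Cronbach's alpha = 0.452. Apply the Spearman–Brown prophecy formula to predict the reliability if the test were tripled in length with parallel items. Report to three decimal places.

Length factor m = 3
α' = m·α / (1 + (m−1)·α)
   = 3 × 0.452 / (1 + (3 − 1) × 0.452)
   = 1.3560 / 1.9040 = 0.712

predicted reliability = 0.712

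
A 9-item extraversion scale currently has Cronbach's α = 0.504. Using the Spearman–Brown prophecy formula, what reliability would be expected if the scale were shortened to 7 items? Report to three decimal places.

Length factor m = 7/9 = 0.7778
α' = m·α / (1 − (1−m)·α)
   = 7/9 × 0.504 / (1 − (1 − 7/9) × 0.504)
   = 0.3920 / 0.8880 = 0.441

predicted reliability = 0.441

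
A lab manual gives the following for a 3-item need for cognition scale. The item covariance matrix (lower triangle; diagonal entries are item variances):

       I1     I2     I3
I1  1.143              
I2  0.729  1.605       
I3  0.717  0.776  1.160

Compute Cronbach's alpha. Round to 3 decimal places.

Cronbach's alpha = 0.798

sum of item variances = 1.143 + 1.605 + 1.160 = 3.908
Sum of the distinct covariances = 2.222
Var(T) = 3.908 + 2 × 2.222 = 8.352
α = (k/(k−1))·(1 − sum of item variances/Var(T)) = (3/2)·(1 − 3.908/8.352) = 0.798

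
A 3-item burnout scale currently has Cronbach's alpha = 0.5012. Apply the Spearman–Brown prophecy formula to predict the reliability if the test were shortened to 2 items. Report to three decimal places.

Length factor m = 2/3 = 0.6667
α' = m·α / (1 − (1−m)·α)
   = 2/3 × 0.5012 / (1 − (1 − 2/3) × 0.5012)
   = 0.3341 / 0.8329 = 0.401

predicted reliability = 0.401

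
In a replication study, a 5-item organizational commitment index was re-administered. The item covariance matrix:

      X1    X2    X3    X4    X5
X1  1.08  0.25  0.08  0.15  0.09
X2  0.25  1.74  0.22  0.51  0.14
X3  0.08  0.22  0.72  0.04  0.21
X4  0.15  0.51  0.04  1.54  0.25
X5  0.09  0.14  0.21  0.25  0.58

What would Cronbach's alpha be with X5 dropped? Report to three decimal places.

Cronbach's alpha = 0.440

Remaining items: X1, X2, X3, X4 (k = 4).
Σσᵢ² = 1.08 + 1.74 + 0.72 + 1.54 = 5.08
Var(T) = 5.08 + 2 × 1.25 = 7.58
α (item deleted) = (4/3)·(1 − 5.08/7.58) = 0.440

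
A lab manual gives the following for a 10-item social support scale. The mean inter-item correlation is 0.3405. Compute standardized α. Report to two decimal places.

standardized α = 0.84

Standardized α = k·r̄ / (1 + (k−1)·r̄) = 10 × 0.3405 / (1 + 9 × 0.3405)
  = 3.4050 / 4.0645 = 0.84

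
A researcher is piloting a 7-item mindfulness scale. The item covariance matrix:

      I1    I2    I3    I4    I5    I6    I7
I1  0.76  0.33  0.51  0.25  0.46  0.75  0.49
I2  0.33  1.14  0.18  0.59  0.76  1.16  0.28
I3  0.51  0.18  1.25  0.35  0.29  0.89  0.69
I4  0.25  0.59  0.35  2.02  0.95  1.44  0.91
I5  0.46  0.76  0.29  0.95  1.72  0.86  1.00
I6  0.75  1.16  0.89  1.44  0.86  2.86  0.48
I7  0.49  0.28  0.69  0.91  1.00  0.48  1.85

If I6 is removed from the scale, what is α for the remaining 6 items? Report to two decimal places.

Remaining items: I1, I2, I3, I4, I5, I7 (k = 6).
Σσ²ᵢ = 0.76 + 1.14 + 1.25 + 2.02 + 1.72 + 1.85 = 8.74
σ²_T = 8.74 + 2 × 8.04 = 24.82
α (item deleted) = (6/5)·(1 − 8.74/24.82) = 0.78

α = 0.78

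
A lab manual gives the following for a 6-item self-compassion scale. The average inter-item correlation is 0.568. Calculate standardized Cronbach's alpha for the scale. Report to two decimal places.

Standardized α = k·r̄ / (1 + (k−1)·r̄) = 6 × 0.568 / (1 + 5 × 0.568)
  = 3.4080 / 3.8400 = 0.89

standardized Cronbach's alpha = 0.89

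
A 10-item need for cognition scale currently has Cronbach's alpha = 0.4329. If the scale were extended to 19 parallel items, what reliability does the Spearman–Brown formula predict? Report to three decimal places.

Length factor m = 19/10 = 1.9000
α' = m·α / (1 + (m−1)·α)
   = 19/10 × 0.4329 / (1 + (19/10 − 1) × 0.4329)
   = 0.8225 / 1.3896 = 0.592

predicted reliability = 0.592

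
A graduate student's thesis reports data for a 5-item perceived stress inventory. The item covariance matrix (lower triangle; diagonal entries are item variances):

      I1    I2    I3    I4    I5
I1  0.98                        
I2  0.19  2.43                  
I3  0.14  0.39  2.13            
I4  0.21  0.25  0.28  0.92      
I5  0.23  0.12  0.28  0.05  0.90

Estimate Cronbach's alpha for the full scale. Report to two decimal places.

α = 0.46

Σσ²ᵢ = 0.98 + 2.43 + 2.13 + 0.92 + 0.90 = 7.36
Sum of off-diagonal covariances = 2.14
Var(T) = 7.36 + 2 × 2.14 = 11.64
α = (k/(k−1))·(1 − Σσ²ᵢ/Var(T)) = (5/4)·(1 − 7.36/11.64) = 0.46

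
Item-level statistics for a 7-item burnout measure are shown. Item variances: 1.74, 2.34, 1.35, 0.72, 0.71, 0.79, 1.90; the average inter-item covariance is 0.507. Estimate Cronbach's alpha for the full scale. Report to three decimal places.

Cronbach's alpha = 0.805

Σσ²ᵢ = 1.74 + 2.34 + 1.35 + 0.72 + 0.71 + 0.79 + 1.90 = 9.55
Sum of the 21 distinct covariances = 21 × 0.507 = 10.647
Var(T) = Σσ²ᵢ + 2·Σcov = 9.55 + 2 × 10.647 = 30.844
α = (7/6)·(1 − 9.55/30.844) = 0.805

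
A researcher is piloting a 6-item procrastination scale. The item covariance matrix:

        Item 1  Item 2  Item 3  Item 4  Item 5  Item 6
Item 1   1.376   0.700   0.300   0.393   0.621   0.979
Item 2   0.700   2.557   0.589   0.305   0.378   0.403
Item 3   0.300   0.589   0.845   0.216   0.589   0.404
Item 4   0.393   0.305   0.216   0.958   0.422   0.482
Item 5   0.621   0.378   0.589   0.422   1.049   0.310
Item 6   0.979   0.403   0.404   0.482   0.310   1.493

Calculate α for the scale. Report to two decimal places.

ΣVar(i) = 1.376 + 2.557 + 0.845 + 0.958 + 1.049 + 1.493 = 8.278
Sum of the distinct covariances = 7.091
σ²_T = 8.278 + 2 × 7.091 = 22.460
α = (k/(k−1))·(1 − ΣVar(i)/σ²_T) = (6/5)·(1 − 8.278/22.460) = 0.76

α = 0.76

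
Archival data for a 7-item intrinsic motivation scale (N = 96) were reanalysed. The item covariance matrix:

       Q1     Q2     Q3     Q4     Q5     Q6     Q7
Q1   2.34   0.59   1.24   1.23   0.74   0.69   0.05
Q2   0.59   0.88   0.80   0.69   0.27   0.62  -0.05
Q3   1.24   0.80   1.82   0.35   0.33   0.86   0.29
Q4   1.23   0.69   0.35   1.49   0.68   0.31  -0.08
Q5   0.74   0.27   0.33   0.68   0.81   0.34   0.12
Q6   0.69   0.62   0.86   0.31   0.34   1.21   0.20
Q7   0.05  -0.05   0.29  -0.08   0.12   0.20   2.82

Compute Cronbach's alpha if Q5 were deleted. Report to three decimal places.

α = 0.715

Remaining items: Q1, Q2, Q3, Q4, Q6, Q7 (k = 6).
Σσᵢ² = 2.34 + 0.88 + 1.82 + 1.49 + 1.21 + 2.82 = 10.56
total variance = 10.56 + 2 × 7.79 = 26.14
α (item deleted) = (6/5)·(1 − 10.56/26.14) = 0.715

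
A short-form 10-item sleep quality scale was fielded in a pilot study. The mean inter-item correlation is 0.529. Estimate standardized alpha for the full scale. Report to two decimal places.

standardized alpha = 0.92

Standardized α = k·r̄ / (1 + (k−1)·r̄) = 10 × 0.529 / (1 + 9 × 0.529)
  = 5.2900 / 5.7610 = 0.92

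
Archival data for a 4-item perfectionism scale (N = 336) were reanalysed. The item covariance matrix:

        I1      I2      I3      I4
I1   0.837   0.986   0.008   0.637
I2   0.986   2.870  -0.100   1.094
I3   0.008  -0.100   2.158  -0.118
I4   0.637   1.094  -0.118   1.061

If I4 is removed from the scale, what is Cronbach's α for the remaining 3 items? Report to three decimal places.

Remaining items: I1, I2, I3 (k = 3).
ΣVar(i) = 0.837 + 2.870 + 2.158 = 5.865
σ²_T = 5.865 + 2 × 0.894 = 7.653
α (item deleted) = (3/2)·(1 − 5.865/7.653) = 0.350

Cronbach's α = 0.350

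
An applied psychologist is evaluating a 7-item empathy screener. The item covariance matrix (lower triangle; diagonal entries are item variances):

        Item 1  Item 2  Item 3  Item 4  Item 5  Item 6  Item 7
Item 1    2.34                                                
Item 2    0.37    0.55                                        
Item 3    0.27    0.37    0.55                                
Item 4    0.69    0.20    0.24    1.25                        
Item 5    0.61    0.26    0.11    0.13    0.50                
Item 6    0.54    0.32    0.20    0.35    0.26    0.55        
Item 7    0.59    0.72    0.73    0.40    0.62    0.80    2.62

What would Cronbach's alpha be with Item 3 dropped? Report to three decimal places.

Cronbach's alpha = 0.765

Remaining items: Item 1, Item 2, Item 4, Item 5, Item 6, Item 7 (k = 6).
sum of item variances = 2.34 + 0.55 + 1.25 + 0.50 + 0.55 + 2.62 = 7.81
Var(T) = 7.81 + 2 × 6.86 = 21.53
α (item deleted) = (6/5)·(1 − 7.81/21.53) = 0.765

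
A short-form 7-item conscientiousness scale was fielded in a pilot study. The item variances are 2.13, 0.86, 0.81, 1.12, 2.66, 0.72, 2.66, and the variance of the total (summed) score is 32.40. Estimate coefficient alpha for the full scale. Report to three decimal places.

sum of item variances = 2.13 + 0.86 + 0.81 + 1.12 + 2.66 + 0.72 + 2.66 = 10.96
α = (k/(k−1))·(1 − sum of item variances/σ²_T) = (7/6)·(1 − 10.96/32.40) = 0.772

α = 0.772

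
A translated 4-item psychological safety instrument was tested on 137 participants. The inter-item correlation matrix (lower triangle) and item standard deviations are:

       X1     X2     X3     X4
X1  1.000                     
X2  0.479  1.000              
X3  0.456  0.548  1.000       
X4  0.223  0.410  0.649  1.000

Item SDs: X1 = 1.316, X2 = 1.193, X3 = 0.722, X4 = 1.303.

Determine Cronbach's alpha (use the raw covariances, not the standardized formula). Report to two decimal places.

Cronbach's alpha = 0.73

Σσ²ᵢ = 1.316² + 1.193² + 0.722² + 1.303² = 5.3742
Covariances σ_ij = r_ij · s_i · s_j:
  σ(X1,X2) = 0.479 × 1.316 × 1.193 = 0.7520
  σ(X1,X3) = 0.456 × 1.316 × 0.722 = 0.4333
  σ(X1,X4) = 0.223 × 1.316 × 1.303 = 0.3824
  σ(X2,X3) = 0.548 × 1.193 × 0.722 = 0.4720
  σ(X2,X4) = 0.410 × 1.193 × 1.303 = 0.6373
  σ(X3,X4) = 0.649 × 0.722 × 1.303 = 0.6106
σ²_T = Σσ²ᵢ + 2·Σσ_ij = 5.3742 + 2 × 3.2876 = 11.9494
α = (4/3)·(1 − 5.3742/11.9494) = 0.73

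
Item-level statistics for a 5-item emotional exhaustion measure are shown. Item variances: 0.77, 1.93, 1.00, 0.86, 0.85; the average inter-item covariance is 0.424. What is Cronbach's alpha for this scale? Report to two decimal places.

ΣVar(i) = 0.77 + 1.93 + 1.00 + 0.86 + 0.85 = 5.41
Sum of the 10 distinct covariances = 10 × 0.424 = 4.240
Var(T) = ΣVar(i) + 2·Σcov = 5.41 + 2 × 4.240 = 13.890
α = (5/4)·(1 − 5.41/13.890) = 0.76

Cronbach's alpha = 0.76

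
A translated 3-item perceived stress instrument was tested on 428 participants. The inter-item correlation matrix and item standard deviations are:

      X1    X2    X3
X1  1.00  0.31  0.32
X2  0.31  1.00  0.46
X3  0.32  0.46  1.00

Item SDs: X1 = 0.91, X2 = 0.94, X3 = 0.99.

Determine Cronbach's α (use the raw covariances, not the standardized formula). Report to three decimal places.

Cronbach's α = 0.633

Σσ²ᵢ = 0.91² + 0.94² + 0.99² = 2.6918
Covariances σ_ij = r_ij · s_i · s_j:
  σ(X1,X2) = 0.31 × 0.91 × 0.94 = 0.2652
  σ(X1,X3) = 0.32 × 0.91 × 0.99 = 0.2883
  σ(X2,X3) = 0.46 × 0.94 × 0.99 = 0.4281
σ²_T = Σσ²ᵢ + 2·Σσ_ij = 2.6918 + 2 × 0.9816 = 4.6550
α = (3/2)·(1 − 2.6918/4.6550) = 0.633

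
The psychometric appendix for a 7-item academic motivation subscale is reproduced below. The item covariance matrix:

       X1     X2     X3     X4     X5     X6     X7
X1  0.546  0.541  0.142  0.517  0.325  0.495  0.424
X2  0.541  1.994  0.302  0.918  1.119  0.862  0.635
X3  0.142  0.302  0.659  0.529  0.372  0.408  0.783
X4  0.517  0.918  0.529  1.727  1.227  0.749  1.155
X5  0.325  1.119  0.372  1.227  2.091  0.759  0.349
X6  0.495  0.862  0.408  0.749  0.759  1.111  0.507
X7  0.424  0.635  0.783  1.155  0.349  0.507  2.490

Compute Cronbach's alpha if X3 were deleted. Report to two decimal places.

Remaining items: X1, X2, X4, X5, X6, X7 (k = 6).
Σσᵢ² = 0.546 + 1.994 + 1.727 + 2.091 + 1.111 + 2.490 = 9.959
Var(T) = 9.959 + 2 × 10.582 = 31.123
α (item deleted) = (6/5)·(1 − 9.959/31.123) = 0.82

Cronbach's alpha = 0.82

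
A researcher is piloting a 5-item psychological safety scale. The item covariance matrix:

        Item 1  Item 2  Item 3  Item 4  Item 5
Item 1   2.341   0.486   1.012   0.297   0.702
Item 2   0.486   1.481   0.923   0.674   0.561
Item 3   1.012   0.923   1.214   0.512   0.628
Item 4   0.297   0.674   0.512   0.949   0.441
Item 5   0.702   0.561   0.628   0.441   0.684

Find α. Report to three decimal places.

sum of item variances = 2.341 + 1.481 + 1.214 + 0.949 + 0.684 = 6.669
Σ_{i<j} σ_ij = 6.236
Var(T) = 6.669 + 2 × 6.236 = 19.141
α = (k/(k−1))·(1 − sum of item variances/Var(T)) = (5/4)·(1 − 6.669/19.141) = 0.814

α = 0.814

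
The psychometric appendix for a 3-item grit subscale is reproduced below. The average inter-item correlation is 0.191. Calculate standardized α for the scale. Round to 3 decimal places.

α = 0.415

Standardized α = k·r̄ / (1 + (k−1)·r̄) = 3 × 0.191 / (1 + 2 × 0.191)
  = 0.5730 / 1.3820 = 0.415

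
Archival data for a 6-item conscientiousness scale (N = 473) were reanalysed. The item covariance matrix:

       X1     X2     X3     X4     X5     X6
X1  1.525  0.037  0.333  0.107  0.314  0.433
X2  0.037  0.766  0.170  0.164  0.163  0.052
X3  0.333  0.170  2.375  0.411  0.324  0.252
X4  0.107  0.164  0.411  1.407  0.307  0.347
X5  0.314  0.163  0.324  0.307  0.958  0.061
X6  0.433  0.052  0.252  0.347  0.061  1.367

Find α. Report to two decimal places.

sum of item variances = 1.525 + 0.766 + 2.375 + 1.407 + 0.958 + 1.367 = 8.398
Sum of off-diagonal covariances = 3.475
σ²_total = 8.398 + 2 × 3.475 = 15.348
α = (k/(k−1))·(1 − sum of item variances/σ²_total) = (6/5)·(1 − 8.398/15.348) = 0.54

α = 0.54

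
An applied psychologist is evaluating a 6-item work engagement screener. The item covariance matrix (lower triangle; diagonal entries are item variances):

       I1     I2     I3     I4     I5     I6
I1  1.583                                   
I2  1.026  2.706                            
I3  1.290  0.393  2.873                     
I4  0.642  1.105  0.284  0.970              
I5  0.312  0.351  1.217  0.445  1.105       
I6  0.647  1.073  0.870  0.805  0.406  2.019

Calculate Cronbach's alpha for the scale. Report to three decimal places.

Σσᵢ² = 1.583 + 2.706 + 2.873 + 0.970 + 1.105 + 2.019 = 11.256
Σ_{i<j} σ_ij = 10.866
Var(T) = 11.256 + 2 × 10.866 = 32.988
α = (k/(k−1))·(1 − Σσᵢ²/Var(T)) = (6/5)·(1 − 11.256/32.988) = 0.791

α = 0.791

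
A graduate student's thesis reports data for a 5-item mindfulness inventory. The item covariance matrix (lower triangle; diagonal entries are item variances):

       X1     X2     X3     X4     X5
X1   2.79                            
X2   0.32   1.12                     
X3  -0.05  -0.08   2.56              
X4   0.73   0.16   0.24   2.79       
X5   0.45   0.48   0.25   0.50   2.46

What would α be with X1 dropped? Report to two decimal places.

α = 0.34

Remaining items: X2, X3, X4, X5 (k = 4).
Σσᵢ² = 1.12 + 2.56 + 2.79 + 2.46 = 8.93
σ²_total = 8.93 + 2 × 1.55 = 12.03
α (item deleted) = (4/3)·(1 − 8.93/12.03) = 0.34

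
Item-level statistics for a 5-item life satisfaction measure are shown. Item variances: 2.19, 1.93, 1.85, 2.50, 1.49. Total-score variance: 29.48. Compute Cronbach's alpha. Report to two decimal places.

Cronbach's alpha = 0.83

Σσᵢ² = 2.19 + 1.93 + 1.85 + 2.50 + 1.49 = 9.96
α = (k/(k−1))·(1 − Σσᵢ²/Var(T)) = (5/4)·(1 − 9.96/29.48) = 0.83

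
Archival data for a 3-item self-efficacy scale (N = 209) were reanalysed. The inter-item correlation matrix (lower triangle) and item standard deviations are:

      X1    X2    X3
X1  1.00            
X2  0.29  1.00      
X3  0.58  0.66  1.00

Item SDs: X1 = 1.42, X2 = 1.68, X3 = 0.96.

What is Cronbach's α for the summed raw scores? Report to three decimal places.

Σσ²ᵢ = 1.42² + 1.68² + 0.96² = 5.7604
Covariances σ_ij = r_ij · s_i · s_j:
  σ(X1,X2) = 0.29 × 1.42 × 1.68 = 0.6918
  σ(X1,X3) = 0.58 × 1.42 × 0.96 = 0.7907
  σ(X2,X3) = 0.66 × 1.68 × 0.96 = 1.0644
σ²_T = Σσ²ᵢ + 2·Σσ_ij = 5.7604 + 2 × 2.5469 = 10.8542
α = (3/2)·(1 − 5.7604/10.8542) = 0.704

α = 0.704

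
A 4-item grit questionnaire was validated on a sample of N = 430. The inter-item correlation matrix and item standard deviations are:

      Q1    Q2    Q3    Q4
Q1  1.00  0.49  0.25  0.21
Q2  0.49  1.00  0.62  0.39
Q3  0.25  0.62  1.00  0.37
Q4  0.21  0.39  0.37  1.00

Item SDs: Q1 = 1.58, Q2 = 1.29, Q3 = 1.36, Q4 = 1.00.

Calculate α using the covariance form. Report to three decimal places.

α = 0.707

Σσ²ᵢ = 1.58² + 1.29² + 1.36² + 1.00² = 7.0101
Covariances σ_ij = r_ij · s_i · s_j:
  σ(Q1,Q2) = 0.49 × 1.58 × 1.29 = 0.9987
  σ(Q1,Q3) = 0.25 × 1.58 × 1.36 = 0.5372
  σ(Q1,Q4) = 0.21 × 1.58 × 1.00 = 0.3318
  σ(Q2,Q3) = 0.62 × 1.29 × 1.36 = 1.0877
  σ(Q2,Q4) = 0.39 × 1.29 × 1.00 = 0.5031
  σ(Q3,Q4) = 0.37 × 1.36 × 1.00 = 0.5032
σ²_T = Σσ²ᵢ + 2·Σσ_ij = 7.0101 + 2 × 3.9617 = 14.9335
α = (4/3)·(1 − 7.0101/14.9335) = 0.707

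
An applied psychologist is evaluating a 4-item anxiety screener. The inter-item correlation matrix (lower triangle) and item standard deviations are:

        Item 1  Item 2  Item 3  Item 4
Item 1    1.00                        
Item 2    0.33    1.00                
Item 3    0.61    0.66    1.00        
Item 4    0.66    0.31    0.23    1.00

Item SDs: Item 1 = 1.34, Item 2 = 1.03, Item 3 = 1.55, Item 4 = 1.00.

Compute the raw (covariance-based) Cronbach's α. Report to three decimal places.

Σσ²ᵢ = 1.34² + 1.03² + 1.55² + 1.00² = 6.2590
Covariances σ_ij = r_ij · s_i · s_j:
  σ(Item 1,Item 2) = 0.33 × 1.34 × 1.03 = 0.4555
  σ(Item 1,Item 3) = 0.61 × 1.34 × 1.55 = 1.2670
  σ(Item 1,Item 4) = 0.66 × 1.34 × 1.00 = 0.8844
  σ(Item 2,Item 3) = 0.66 × 1.03 × 1.55 = 1.0537
  σ(Item 2,Item 4) = 0.31 × 1.03 × 1.00 = 0.3193
  σ(Item 3,Item 4) = 0.23 × 1.55 × 1.00 = 0.3565
σ²_T = Σσ²ᵢ + 2·Σσ_ij = 6.2590 + 2 × 4.3364 = 14.9318
α = (4/3)·(1 − 6.2590/14.9318) = 0.774

Cronbach's α = 0.774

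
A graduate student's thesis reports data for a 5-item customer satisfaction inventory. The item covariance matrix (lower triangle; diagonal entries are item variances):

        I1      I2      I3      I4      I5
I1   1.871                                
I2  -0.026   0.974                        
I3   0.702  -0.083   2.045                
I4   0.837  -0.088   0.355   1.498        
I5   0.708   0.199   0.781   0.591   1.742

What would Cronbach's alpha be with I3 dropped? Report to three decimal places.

Cronbach's alpha = 0.563

Remaining items: I1, I2, I4, I5 (k = 4).
sum of item variances = 1.871 + 0.974 + 1.498 + 1.742 = 6.085
σ²_total = 6.085 + 2 × 2.221 = 10.527
α (item deleted) = (4/3)·(1 − 6.085/10.527) = 0.563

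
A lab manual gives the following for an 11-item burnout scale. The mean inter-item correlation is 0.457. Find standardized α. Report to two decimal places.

Standardized α = k·r̄ / (1 + (k−1)·r̄) = 11 × 0.457 / (1 + 10 × 0.457)
  = 5.0270 / 5.5700 = 0.90

standardized α = 0.90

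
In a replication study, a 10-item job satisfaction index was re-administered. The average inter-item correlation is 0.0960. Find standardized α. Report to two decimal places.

Standardized α = k·r̄ / (1 + (k−1)·r̄) = 10 × 0.0960 / (1 + 9 × 0.0960)
  = 0.9600 / 1.8640 = 0.52

α = 0.52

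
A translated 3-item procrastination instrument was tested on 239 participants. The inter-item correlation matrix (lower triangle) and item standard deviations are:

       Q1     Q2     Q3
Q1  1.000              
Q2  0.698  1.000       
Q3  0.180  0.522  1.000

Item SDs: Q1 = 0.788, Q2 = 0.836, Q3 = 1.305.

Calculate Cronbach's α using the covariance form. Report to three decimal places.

Cronbach's α = 0.668

Σσ²ᵢ = 0.788² + 0.836² + 1.305² = 3.0229
Covariances σ_ij = r_ij · s_i · s_j:
  σ(Q1,Q2) = 0.698 × 0.788 × 0.836 = 0.4598
  σ(Q1,Q3) = 0.180 × 0.788 × 1.305 = 0.1851
  σ(Q2,Q3) = 0.522 × 0.836 × 1.305 = 0.5695
σ²_T = Σσ²ᵢ + 2·Σσ_ij = 3.0229 + 2 × 1.2144 = 5.4517
α = (3/2)·(1 − 3.0229/5.4517) = 0.668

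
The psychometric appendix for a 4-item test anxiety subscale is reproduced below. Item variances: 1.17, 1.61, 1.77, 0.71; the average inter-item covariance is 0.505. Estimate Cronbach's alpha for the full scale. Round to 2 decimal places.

α = 0.71

Σσᵢ² = 1.17 + 1.61 + 1.77 + 0.71 = 5.26
Sum of the 6 distinct covariances = 6 × 0.505 = 3.030
total variance = Σσᵢ² + 2·Σcov = 5.26 + 2 × 3.030 = 11.320
α = (4/3)·(1 − 5.26/11.320) = 0.71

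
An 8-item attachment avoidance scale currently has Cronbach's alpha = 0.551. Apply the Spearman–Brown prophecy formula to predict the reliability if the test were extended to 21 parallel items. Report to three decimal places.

Length factor m = 21/8 = 2.6250
α' = m·α / (1 + (m−1)·α)
   = 21/8 × 0.551 / (1 + (21/8 − 1) × 0.551)
   = 1.4464 / 1.8954 = 0.763

predicted reliability = 0.763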